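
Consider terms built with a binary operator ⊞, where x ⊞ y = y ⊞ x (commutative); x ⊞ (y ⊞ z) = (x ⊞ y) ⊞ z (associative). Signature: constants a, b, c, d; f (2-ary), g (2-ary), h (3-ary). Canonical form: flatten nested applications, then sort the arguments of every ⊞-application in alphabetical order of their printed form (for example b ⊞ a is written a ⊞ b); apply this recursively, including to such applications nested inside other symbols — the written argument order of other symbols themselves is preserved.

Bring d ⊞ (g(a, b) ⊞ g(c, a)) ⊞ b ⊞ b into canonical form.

Un-nest:  d ⊞ g(a, b) ⊞ g(c, a) ⊞ b ⊞ b
Sort:  b ⊞ b ⊞ d ⊞ g(a, b) ⊞ g(c, a)

Answer: b ⊞ b ⊞ d ⊞ g(a, b) ⊞ g(c, a)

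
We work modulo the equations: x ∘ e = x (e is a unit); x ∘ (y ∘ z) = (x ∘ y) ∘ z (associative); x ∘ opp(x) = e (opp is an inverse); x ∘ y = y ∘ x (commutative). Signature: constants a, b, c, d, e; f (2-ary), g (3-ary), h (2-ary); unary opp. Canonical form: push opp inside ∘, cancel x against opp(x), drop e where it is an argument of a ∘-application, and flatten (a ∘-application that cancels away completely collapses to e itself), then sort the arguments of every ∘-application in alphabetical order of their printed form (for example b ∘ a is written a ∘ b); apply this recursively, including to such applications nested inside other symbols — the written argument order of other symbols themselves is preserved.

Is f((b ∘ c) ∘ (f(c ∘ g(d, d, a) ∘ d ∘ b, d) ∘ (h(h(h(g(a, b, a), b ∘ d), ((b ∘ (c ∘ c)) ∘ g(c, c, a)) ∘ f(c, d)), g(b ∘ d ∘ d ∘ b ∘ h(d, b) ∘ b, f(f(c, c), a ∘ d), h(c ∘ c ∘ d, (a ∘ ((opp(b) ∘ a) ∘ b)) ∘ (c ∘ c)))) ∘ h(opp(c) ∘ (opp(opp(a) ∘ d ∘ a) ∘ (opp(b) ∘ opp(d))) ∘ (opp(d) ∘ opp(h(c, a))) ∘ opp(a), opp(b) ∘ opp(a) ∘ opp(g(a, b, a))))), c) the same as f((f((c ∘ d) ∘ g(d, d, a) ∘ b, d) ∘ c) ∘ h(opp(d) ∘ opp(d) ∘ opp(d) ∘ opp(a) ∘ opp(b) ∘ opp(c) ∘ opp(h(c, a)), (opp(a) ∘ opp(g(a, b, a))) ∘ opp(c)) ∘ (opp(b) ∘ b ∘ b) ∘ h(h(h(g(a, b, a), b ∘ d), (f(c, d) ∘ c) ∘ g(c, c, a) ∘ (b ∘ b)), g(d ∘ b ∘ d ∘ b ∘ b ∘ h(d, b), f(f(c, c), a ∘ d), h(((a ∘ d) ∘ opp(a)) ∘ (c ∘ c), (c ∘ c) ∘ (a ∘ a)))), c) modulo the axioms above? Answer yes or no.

Left:  f((b ∘ c) ∘ (f(c ∘ g(d, d, a) ∘ d ∘ b, d) ∘ (h(h(h(g(a, b, a), b ∘ d), ((b ∘ (c ∘ c)) ∘ g(c, c, a)) ∘ f(c, d)), g(b ∘ d ∘ d ∘ b ∘ h(d, b) ∘ b, f(f(c, c), a ∘ d), h(c ∘ c ∘ d, (a ∘ ((opp(b) ∘ a) ∘ b)) ∘ (c ∘ c)))) ∘ h(opp(c) ∘ (opp(opp(a) ∘ d ∘ a) ∘ (opp(b) ∘ opp(d))) ∘ (opp(d) ∘ opp(h(c, a))) ∘ opp(a), opp(b) ∘ opp(a) ∘ opp(g(a, b, a))))), c)
  Focus inside:  (b ∘ c) ∘ (f(c ∘ g(d, d, a) ∘ d ∘ b, d) ∘ (h(h(h(g(a, b, a), b ∘ d), ((b ∘ (c ∘ c)) ∘ g(c, c, a)) ∘ f(c, d)), g(b ∘ d ∘ d ∘ b ∘ h(d, b) ∘ b, f(f(c, c), a ∘ d), h(c ∘ c ∘ d, (a ∘ ((opp(b) ∘ a) ∘ b)) ∘ (c ∘ c)))) ∘ h(opp(c) ∘ (opp(opp(a) ∘ d ∘ a) ∘ (opp(b) ∘ opp(d))) ∘ (opp(d) ∘ opp(h(c, a))) ∘ opp(a), opp(b) ∘ opp(a) ∘ opp(g(a, b, a)))))
  Push opp inside:  distribute opp over ∘ and collapse double opp
  Combine occurrences:  b ∘ c ∘ f(b ∘ c ∘ d ∘ g(d, d, a), d) ∘ h(h(h(g(a, b, a), b ∘ d), b ∘ c ∘ c ∘ f(c, d) ∘ g(c, c, a)), g(b ∘ b ∘ b ∘ d ∘ d ∘ h(d, b), f(f(c, c), a ∘ d), h(c ∘ c ∘ d, a ∘ a ∘ c ∘ c))) ∘ h(opp(a) ∘ opp(b) ∘ opp(c) ∘ opp(d) ∘ opp(d) ∘ opp(d) ∘ opp(h(c, a)), opp(a) ∘ opp(b) ∘ opp(g(a, b, a)))
  Put back:  f(b ∘ c ∘ f(b ∘ c ∘ d ∘ g(d, d, a), d) ∘ h(h(h(g(a, b, a), b ∘ d), b ∘ c ∘ c ∘ f(c, d) ∘ g(c, c, a)), g(b ∘ b ∘ b ∘ d ∘ d ∘ h(d, b), f(f(c, c), a ∘ d), h(c ∘ c ∘ d, a ∘ a ∘ c ∘ c))) ∘ h(opp(a) ∘ opp(b) ∘ opp(c) ∘ opp(d) ∘ opp(d) ∘ opp(d) ∘ opp(h(c, a)), opp(a) ∘ opp(b) ∘ opp(g(a, b, a))), c)
Right:  f((f((c ∘ d) ∘ g(d, d, a) ∘ b, d) ∘ c) ∘ h(opp(d) ∘ opp(d) ∘ opp(d) ∘ opp(a) ∘ opp(b) ∘ opp(c) ∘ opp(h(c, a)), (opp(a) ∘ opp(g(a, b, a))) ∘ opp(c)) ∘ (opp(b) ∘ b ∘ b) ∘ h(h(h(g(a, b, a), b ∘ d), (f(c, d) ∘ c) ∘ g(c, c, a) ∘ (b ∘ b)), g(d ∘ b ∘ d ∘ b ∘ b ∘ h(d, b), f(f(c, c), a ∘ d), h(((a ∘ d) ∘ opp(a)) ∘ (c ∘ c), (c ∘ c) ∘ (a ∘ a)))), c)
  Work inside:  (f((c ∘ d) ∘ g(d, d, a) ∘ b, d) ∘ c) ∘ h(opp(d) ∘ opp(d) ∘ opp(d) ∘ opp(a) ∘ opp(b) ∘ opp(c) ∘ opp(h(c, a)), (opp(a) ∘ opp(g(a, b, a))) ∘ opp(c)) ∘ (opp(b) ∘ b ∘ b) ∘ h(h(h(g(a, b, a), b ∘ d), (f(c, d) ∘ c) ∘ g(c, c, a) ∘ (b ∘ b)), g(d ∘ b ∘ d ∘ b ∘ b ∘ h(d, b), f(f(c, c), a ∘ d), h(((a ∘ d) ∘ opp(a)) ∘ (c ∘ c), (c ∘ c) ∘ (a ∘ a))))
  Collect:  f(b ∘ c ∘ d ∘ g(d, d, a), d) ∘ c ∘ h(opp(a) ∘ opp(b) ∘ opp(c) ∘ opp(d) ∘ opp(d) ∘ opp(d) ∘ opp(h(c, a)), opp(a) ∘ opp(c) ∘ opp(g(a, b, a))) ∘ b ∘ h(h(h(g(a, b, a), b ∘ d), b ∘ b ∘ c ∘ f(c, d) ∘ g(c, c, a)), g(b ∘ b ∘ b ∘ d ∘ d ∘ h(d, b), f(f(c, c), a ∘ d), h(c ∘ c ∘ d, a ∘ a ∘ c ∘ c)))
  Sort arguments:  b ∘ c ∘ f(b ∘ c ∘ d ∘ g(d, d, a), d) ∘ h(h(h(g(a, b, a), b ∘ d), b ∘ b ∘ c ∘ f(c, d) ∘ g(c, c, a)), g(b ∘ b ∘ b ∘ d ∘ d ∘ h(d, b), f(f(c, c), a ∘ d), h(c ∘ c ∘ d, a ∘ a ∘ c ∘ c))) ∘ h(opp(a) ∘ opp(b) ∘ opp(c) ∘ opp(d) ∘ opp(d) ∘ opp(d) ∘ opp(h(c, a)), opp(a) ∘ opp(c) ∘ opp(g(a, b, a)))
  Put back:  f(b ∘ c ∘ f(b ∘ c ∘ d ∘ g(d, d, a), d) ∘ h(h(h(g(a, b, a), b ∘ d), b ∘ b ∘ c ∘ f(c, d) ∘ g(c, c, a)), g(b ∘ b ∘ b ∘ d ∘ d ∘ h(d, b), f(f(c, c), a ∘ d), h(c ∘ c ∘ d, a ∘ a ∘ c ∘ c))) ∘ h(opp(a) ∘ opp(b) ∘ opp(c) ∘ opp(d) ∘ opp(d) ∘ opp(d) ∘ opp(h(c, a)), opp(a) ∘ opp(c) ∘ opp(g(a, b, a))), c)

Answer: no — f(b ∘ c ∘ f(b ∘ c ∘ d ∘ g(d, d, a), d) ∘ h(h(h(g(a, b, a), b ∘ d), b ∘ c ∘ c ∘ f(c, d) ∘ g(c, c, a)), g(b ∘ b ∘ b ∘ d ∘ d ∘ h(d, b), f(f(c, c), a ∘ d), h(c ∘ c ∘ d, a ∘ a ∘ c ∘ c))) ∘ h(opp(a) ∘ opp(b) ∘ opp(c) ∘ opp(d) ∘ opp(d) ∘ opp(d) ∘ opp(h(c, a)), opp(a) ∘ opp(b) ∘ opp(g(a, b, a))), c) vs f(b ∘ c ∘ f(b ∘ c ∘ d ∘ g(d, d, a), d) ∘ h(h(h(g(a, b, a), b ∘ d), b ∘ b ∘ c ∘ f(c, d) ∘ g(c, c, a)), g(b ∘ b ∘ b ∘ d ∘ d ∘ h(d, b), f(f(c, c), a ∘ d), h(c ∘ c ∘ d, a ∘ a ∘ c ∘ c))) ∘ h(opp(a) ∘ opp(b) ∘ opp(c) ∘ opp(d) ∘ opp(d) ∘ opp(d) ∘ opp(h(c, a)), opp(a) ∘ opp(c) ∘ opp(g(a, b, a))), c)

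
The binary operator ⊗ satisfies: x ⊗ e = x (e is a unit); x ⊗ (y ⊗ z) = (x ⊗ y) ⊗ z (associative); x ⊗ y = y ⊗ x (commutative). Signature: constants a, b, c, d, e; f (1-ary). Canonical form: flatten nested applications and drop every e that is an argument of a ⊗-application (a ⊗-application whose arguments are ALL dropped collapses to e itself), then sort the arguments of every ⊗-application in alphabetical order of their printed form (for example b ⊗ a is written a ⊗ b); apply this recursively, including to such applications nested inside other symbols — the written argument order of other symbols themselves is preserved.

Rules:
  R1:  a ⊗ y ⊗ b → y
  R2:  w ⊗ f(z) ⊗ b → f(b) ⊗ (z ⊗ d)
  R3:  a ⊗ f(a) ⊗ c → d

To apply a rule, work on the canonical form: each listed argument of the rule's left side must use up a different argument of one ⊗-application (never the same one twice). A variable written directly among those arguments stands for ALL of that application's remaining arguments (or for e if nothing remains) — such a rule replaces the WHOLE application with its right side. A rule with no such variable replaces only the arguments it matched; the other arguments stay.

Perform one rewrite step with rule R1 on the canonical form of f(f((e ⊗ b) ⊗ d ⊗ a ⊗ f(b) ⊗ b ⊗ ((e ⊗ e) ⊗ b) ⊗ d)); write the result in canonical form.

Answer: f(f(b ⊗ b ⊗ d ⊗ d ⊗ f(b)))

Derivation:
Canonical form:  f(f(a ⊗ b ⊗ b ⊗ b ⊗ d ⊗ d ⊗ f(b)))
Match R1:  consume a, b;  y := b ⊗ b ⊗ d ⊗ d ⊗ f(b)
The variable takes the whole remainder — replace the entire application.
Giving:  f(f(b ⊗ b ⊗ d ⊗ d ⊗ f(b)))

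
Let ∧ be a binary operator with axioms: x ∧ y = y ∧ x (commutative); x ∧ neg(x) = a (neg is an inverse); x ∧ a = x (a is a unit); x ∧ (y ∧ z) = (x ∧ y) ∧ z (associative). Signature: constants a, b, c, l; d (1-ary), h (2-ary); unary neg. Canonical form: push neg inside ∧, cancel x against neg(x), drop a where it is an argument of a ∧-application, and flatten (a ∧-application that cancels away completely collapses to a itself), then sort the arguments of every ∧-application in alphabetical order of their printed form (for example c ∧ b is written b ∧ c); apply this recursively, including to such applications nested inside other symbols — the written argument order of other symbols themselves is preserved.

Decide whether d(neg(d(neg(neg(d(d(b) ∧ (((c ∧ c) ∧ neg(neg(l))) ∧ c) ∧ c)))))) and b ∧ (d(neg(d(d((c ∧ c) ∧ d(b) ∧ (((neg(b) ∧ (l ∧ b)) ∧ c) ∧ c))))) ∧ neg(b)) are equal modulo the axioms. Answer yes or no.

Left:  d(neg(d(neg(neg(d(d(b) ∧ (((c ∧ c) ∧ neg(neg(l))) ∧ c) ∧ c))))))
  Descend into:  d(b) ∧ (((c ∧ c) ∧ neg(neg(l))) ∧ c) ∧ c
  Push neg inside:  distribute neg over ∧ and collapse double neg
  Collect:  d(b) ∧ c ∧ c ∧ c ∧ c ∧ l
  Sort arguments:  c ∧ c ∧ c ∧ c ∧ d(b) ∧ l
  Rebuild:  d(neg(d(d(c ∧ c ∧ c ∧ c ∧ d(b) ∧ l))))
Right:  b ∧ (d(neg(d(d((c ∧ c) ∧ d(b) ∧ (((neg(b) ∧ (l ∧ b)) ∧ c) ∧ c))))) ∧ neg(b))
  Cancel inverse pairs:  b cancels
  Collect:  d(neg(d(d(c ∧ c ∧ c ∧ c ∧ d(b) ∧ l))))

Answer: yes — both canonical forms are d(neg(d(d(c ∧ c ∧ c ∧ c ∧ d(b) ∧ l))))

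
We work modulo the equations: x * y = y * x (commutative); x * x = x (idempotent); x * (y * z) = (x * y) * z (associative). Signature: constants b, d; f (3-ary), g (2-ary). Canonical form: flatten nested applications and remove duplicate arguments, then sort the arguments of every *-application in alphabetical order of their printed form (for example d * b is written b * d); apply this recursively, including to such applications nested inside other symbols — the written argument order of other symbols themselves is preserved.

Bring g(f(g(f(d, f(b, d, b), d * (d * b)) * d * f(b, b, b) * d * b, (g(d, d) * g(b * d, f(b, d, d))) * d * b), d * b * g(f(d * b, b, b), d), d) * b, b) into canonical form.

Answer: g(b * f(g(b * d * f(b, b, b) * f(d, f(b, d, b), b * d), b * d * g(b * d, f(b, d, d)) * g(d, d)), b * d * g(f(b * d, b, b), d), d), b)

Derivation:
Work inside:  f(g(f(d, f(b, d, b), d * (d * b)) * d * f(b, b, b) * d * b, (g(d, d) * g(b * d, f(b, d, d))) * d * b), d * b * g(f(d * b, b, b), d), d) * b
Canonicalize subterm:  f(g(f(d, f(b, d, b), d * (d * b)) * d * f(b, b, b) * d * b, (g(d, d) * g(b * d, f(b, d, d))) * d * b), d * b * g(f(d * b, b, b), d), d)  →  f(g(b * d * f(b, b, b) * f(d, f(b, d, b), b * d), b * d * g(b * d, f(b, d, d)) * g(d, d)), b * d * g(f(b * d, b, b), d), d)
Order the arguments:  b * f(g(b * d * f(b, b, b) * f(d, f(b, d, b), b * d), b * d * g(b * d, f(b, d, d)) * g(d, d)), b * d * g(f(b * d, b, b), d), d)
Reassemble:  g(b * f(g(b * d * f(b, b, b) * f(d, f(b, d, b), b * d), b * d * g(b * d, f(b, d, d)) * g(d, d)), b * d * g(f(b * d, b, b), d), d), b)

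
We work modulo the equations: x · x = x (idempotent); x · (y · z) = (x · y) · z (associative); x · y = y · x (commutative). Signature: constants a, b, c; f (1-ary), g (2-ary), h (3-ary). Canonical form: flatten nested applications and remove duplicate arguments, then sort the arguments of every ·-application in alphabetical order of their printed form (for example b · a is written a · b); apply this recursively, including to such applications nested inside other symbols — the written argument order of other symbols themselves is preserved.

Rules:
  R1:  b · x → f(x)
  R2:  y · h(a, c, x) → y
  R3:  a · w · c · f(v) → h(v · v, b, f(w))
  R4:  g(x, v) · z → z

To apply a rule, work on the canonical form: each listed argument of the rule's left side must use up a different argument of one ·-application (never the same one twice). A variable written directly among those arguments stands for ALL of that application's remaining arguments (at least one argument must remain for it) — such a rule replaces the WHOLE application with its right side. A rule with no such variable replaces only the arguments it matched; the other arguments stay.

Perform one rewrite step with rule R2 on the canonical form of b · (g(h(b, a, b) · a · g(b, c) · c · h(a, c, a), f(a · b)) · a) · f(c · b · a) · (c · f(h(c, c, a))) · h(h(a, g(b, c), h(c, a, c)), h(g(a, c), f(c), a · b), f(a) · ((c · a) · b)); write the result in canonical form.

Canonical form:  a · b · c · f(a · b · c) · f(h(c, c, a)) · g(a · c · g(b, c) · h(a, c, a) · h(b, a, b), f(a · b)) · h(h(a, g(b, c), h(c, a, c)), h(g(a, c), f(c), a · b), a · b · c · f(a))
Match R2:  consume h(a, c, a);  x := a, y := a · c · g(b, c) · h(b, a, b)
The variable takes the whole remainder — replace the entire application.
Giving:  a · b · c · f(a · b · c) · f(h(c, c, a)) · g(a · c · g(b, c) · h(b, a, b), f(a · b)) · h(h(a, g(b, c), h(c, a, c)), h(g(a, c), f(c), a · b), a · b · c · f(a))

Answer: a · b · c · f(a · b · c) · f(h(c, c, a)) · g(a · c · g(b, c) · h(b, a, b), f(a · b)) · h(h(a, g(b, c), h(c, a, c)), h(g(a, c), f(c), a · b), a · b · c · f(a))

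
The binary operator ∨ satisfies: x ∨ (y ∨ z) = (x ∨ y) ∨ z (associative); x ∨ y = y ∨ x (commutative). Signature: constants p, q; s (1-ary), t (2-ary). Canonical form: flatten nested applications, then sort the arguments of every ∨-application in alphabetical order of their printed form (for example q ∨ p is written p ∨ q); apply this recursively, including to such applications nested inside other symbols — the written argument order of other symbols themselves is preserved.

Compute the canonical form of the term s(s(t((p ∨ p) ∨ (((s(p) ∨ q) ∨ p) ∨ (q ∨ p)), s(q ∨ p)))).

Focus inside:  (p ∨ p) ∨ (((s(p) ∨ q) ∨ p) ∨ (q ∨ p))
Merge nested applications:  p ∨ p ∨ s(p) ∨ q ∨ p ∨ q ∨ p
Sort:  p ∨ p ∨ p ∨ p ∨ q ∨ q ∨ s(p)
Put back:  s(s(t(p ∨ p ∨ p ∨ p ∨ q ∨ q ∨ s(p), s(p ∨ q))))

Answer: s(s(t(p ∨ p ∨ p ∨ p ∨ q ∨ q ∨ s(p), s(p ∨ q))))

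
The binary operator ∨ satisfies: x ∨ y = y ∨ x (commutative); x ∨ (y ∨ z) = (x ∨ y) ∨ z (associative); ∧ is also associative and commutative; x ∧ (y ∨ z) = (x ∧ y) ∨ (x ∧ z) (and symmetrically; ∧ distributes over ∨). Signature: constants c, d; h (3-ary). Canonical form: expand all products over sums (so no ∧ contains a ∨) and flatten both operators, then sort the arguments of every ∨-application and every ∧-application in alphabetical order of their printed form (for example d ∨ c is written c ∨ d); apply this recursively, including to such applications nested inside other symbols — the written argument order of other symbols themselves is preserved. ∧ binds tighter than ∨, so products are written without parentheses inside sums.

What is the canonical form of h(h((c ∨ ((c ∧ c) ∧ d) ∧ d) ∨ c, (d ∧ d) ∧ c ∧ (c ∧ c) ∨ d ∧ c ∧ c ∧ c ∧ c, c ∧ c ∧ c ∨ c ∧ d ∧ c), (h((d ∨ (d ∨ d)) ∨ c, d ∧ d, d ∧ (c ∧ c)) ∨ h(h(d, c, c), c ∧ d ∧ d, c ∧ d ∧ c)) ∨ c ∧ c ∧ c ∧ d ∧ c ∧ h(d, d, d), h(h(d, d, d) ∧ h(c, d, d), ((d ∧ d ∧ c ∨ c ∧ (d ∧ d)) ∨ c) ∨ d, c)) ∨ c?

Flatten:  h(h(c ∨ c ∨ c ∧ c ∧ d ∧ d, c ∧ c ∧ c ∧ c ∧ d ∨ c ∧ c ∧ c ∧ d ∧ d, c ∧ c ∧ c ∨ c ∧ c ∧ d), c ∧ c ∧ c ∧ c ∧ d ∧ h(d, d, d) ∨ h(c ∨ d ∨ d ∨ d, d ∧ d, c ∧ c ∧ d) ∨ h(h(d, c, c), c ∧ d ∧ d, c ∧ c ∧ d), h(h(c, d, d) ∧ h(d, d, d), c ∨ c ∧ d ∧ d ∨ c ∧ d ∧ d ∨ d, c)) ∨ c
Sort:  c ∨ h(h(c ∨ c ∨ c ∧ c ∧ d ∧ d, c ∧ c ∧ c ∧ c ∧ d ∨ c ∧ c ∧ c ∧ d ∧ d, c ∧ c ∧ c ∨ c ∧ c ∧ d), c ∧ c ∧ c ∧ c ∧ d ∧ h(d, d, d) ∨ h(c ∨ d ∨ d ∨ d, d ∧ d, c ∧ c ∧ d) ∨ h(h(d, c, c), c ∧ d ∧ d, c ∧ c ∧ d), h(h(c, d, d) ∧ h(d, d, d), c ∨ c ∧ d ∧ d ∨ c ∧ d ∧ d ∨ d, c))

Answer: c ∨ h(h(c ∨ c ∨ c ∧ c ∧ d ∧ d, c ∧ c ∧ c ∧ c ∧ d ∨ c ∧ c ∧ c ∧ d ∧ d, c ∧ c ∧ c ∨ c ∧ c ∧ d), c ∧ c ∧ c ∧ c ∧ d ∧ h(d, d, d) ∨ h(c ∨ d ∨ d ∨ d, d ∧ d, c ∧ c ∧ d) ∨ h(h(d, c, c), c ∧ d ∧ d, c ∧ c ∧ d), h(h(c, d, d) ∧ h(d, d, d), c ∨ c ∧ d ∧ d ∨ c ∧ d ∧ d ∨ d, c))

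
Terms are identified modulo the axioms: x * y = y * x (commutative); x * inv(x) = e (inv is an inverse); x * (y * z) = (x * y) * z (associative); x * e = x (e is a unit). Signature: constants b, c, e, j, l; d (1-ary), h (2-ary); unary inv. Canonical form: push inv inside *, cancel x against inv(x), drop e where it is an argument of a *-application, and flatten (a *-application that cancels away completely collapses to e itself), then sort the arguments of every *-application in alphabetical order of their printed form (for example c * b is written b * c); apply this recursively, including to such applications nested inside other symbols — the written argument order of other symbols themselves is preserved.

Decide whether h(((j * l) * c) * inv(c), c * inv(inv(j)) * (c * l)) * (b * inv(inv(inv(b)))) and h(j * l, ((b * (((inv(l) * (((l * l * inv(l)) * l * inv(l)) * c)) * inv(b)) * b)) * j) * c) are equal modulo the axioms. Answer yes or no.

Left:  h(((j * l) * c) * inv(c), c * inv(inv(j)) * (c * l)) * (b * inv(inv(inv(b))))
  Push inv inside:  distribute inv over * and collapse double inv
  Cancel inverse pairs:  b cancels
  Collect:  h(j * l, c * c * j * l)
Right:  h(j * l, ((b * (((inv(l) * (((l * l * inv(l)) * l * inv(l)) * c)) * inv(b)) * b)) * j) * c)
  Descend into:  ((b * (((inv(l) * (((l * l * inv(l)) * l * inv(l)) * c)) * inv(b)) * b)) * j) * c
  Cancel inverse pairs:  l cancels
  Collect terms:  b * c * c * j
  Reassemble:  h(j * l, b * c * c * j)

Answer: no — h(j * l, c * c * j * l) vs h(j * l, b * c * c * j)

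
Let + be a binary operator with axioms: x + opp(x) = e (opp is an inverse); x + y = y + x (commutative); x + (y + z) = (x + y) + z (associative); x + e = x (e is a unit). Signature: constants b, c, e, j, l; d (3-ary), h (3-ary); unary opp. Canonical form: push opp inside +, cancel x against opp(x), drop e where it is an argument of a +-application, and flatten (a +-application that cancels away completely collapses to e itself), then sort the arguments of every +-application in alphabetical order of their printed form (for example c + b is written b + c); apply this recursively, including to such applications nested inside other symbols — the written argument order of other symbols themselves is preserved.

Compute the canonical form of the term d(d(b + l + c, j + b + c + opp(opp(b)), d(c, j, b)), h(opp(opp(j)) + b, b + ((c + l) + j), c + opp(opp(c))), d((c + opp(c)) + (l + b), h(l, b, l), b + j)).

Focus inside:  (c + opp(c)) + (l + b)
Cancel:  c cancels
Collect terms:  l + b
Order the arguments:  b + l
Rebuild:  d(d(b + c + l, b + b + c + j, d(c, j, b)), h(b + j, b + c + j + l, c + c), d(b + l, h(l, b, l), b + j))

Answer: d(d(b + c + l, b + b + c + j, d(c, j, b)), h(b + j, b + c + j + l, c + c), d(b + l, h(l, b, l), b + j))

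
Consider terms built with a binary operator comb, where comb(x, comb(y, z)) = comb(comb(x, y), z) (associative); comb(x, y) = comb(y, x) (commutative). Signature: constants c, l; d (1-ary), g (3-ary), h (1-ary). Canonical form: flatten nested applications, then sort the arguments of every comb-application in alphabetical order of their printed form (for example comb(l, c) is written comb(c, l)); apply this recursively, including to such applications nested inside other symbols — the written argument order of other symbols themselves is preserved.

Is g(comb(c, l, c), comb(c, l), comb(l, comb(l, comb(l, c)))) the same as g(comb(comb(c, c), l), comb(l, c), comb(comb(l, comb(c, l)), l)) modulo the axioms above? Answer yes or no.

Left:  g(comb(c, l, c), comb(c, l), comb(l, comb(l, comb(l, c))))
  Focus inside:  comb(l, comb(l, comb(l, c)))
  Merge nested applications:  comb(l, l, l, c)
  Sort:  comb(c, l, l, l)
  Put back:  g(comb(c, c, l), comb(c, l), comb(c, l, l, l))
Right:  g(comb(comb(c, c), l), comb(l, c), comb(comb(l, comb(c, l)), l))
  Work inside:  comb(comb(l, comb(c, l)), l)
  Flatten:  comb(l, c, l, l)
  Sort arguments:  comb(c, l, l, l)
  Reassemble:  g(comb(c, c, l), comb(c, l), comb(c, l, l, l))

Answer: yes — both canonical forms are g(comb(c, c, l), comb(c, l), comb(c, l, l, l))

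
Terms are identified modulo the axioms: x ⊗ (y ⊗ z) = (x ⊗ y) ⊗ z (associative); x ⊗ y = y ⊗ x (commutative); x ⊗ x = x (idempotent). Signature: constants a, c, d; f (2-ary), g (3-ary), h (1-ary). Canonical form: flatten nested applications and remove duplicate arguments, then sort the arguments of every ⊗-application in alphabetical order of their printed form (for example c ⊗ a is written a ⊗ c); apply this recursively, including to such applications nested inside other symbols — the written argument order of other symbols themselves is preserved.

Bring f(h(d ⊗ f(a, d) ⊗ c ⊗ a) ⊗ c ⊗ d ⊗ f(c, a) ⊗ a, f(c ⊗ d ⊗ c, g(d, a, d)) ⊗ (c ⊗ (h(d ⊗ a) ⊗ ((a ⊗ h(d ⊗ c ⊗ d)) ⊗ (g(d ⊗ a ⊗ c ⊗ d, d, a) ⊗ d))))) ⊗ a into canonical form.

Simplify inside:  f(h(d ⊗ f(a, d) ⊗ c ⊗ a) ⊗ c ⊗ d ⊗ f(c, a) ⊗ a, f(c ⊗ d ⊗ c, g(d, a, d)) ⊗ (c ⊗ (h(d ⊗ a) ⊗ ((a ⊗ h(d ⊗ c ⊗ d)) ⊗ (g(d ⊗ a ⊗ c ⊗ d, d, a) ⊗ d)))))  →  f(a ⊗ c ⊗ d ⊗ f(c, a) ⊗ h(a ⊗ c ⊗ d ⊗ f(a, d)), a ⊗ c ⊗ d ⊗ f(c ⊗ d, g(d, a, d)) ⊗ g(a ⊗ c ⊗ d, d, a) ⊗ h(a ⊗ d) ⊗ h(c ⊗ d))
Sort:  a ⊗ f(a ⊗ c ⊗ d ⊗ f(c, a) ⊗ h(a ⊗ c ⊗ d ⊗ f(a, d)), a ⊗ c ⊗ d ⊗ f(c ⊗ d, g(d, a, d)) ⊗ g(a ⊗ c ⊗ d, d, a) ⊗ h(a ⊗ d) ⊗ h(c ⊗ d))

Answer: a ⊗ f(a ⊗ c ⊗ d ⊗ f(c, a) ⊗ h(a ⊗ c ⊗ d ⊗ f(a, d)), a ⊗ c ⊗ d ⊗ f(c ⊗ d, g(d, a, d)) ⊗ g(a ⊗ c ⊗ d, d, a) ⊗ h(a ⊗ d) ⊗ h(c ⊗ d))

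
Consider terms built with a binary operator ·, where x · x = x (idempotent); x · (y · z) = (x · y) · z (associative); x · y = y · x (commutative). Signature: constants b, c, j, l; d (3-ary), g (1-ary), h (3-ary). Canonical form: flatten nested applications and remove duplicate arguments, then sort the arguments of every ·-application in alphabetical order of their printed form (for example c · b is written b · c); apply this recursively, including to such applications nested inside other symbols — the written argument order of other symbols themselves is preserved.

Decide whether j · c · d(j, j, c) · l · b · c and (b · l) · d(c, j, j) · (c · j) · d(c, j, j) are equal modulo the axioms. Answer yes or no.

Answer: no — b · c · d(j, j, c) · j · l vs b · c · d(c, j, j) · j · l

Derivation:
Left:  j · c · d(j, j, c) · l · b · c
  Drop duplicates:  drop duplicate c
  Sort:  b · c · d(j, j, c) · j · l
Right:  (b · l) · d(c, j, j) · (c · j) · d(c, j, j)
  Flatten:  b · l · d(c, j, j) · c · j · d(c, j, j)
  Deduplicate:  drop duplicate d(c, j, j)
  Sort:  b · c · d(c, j, j) · j · l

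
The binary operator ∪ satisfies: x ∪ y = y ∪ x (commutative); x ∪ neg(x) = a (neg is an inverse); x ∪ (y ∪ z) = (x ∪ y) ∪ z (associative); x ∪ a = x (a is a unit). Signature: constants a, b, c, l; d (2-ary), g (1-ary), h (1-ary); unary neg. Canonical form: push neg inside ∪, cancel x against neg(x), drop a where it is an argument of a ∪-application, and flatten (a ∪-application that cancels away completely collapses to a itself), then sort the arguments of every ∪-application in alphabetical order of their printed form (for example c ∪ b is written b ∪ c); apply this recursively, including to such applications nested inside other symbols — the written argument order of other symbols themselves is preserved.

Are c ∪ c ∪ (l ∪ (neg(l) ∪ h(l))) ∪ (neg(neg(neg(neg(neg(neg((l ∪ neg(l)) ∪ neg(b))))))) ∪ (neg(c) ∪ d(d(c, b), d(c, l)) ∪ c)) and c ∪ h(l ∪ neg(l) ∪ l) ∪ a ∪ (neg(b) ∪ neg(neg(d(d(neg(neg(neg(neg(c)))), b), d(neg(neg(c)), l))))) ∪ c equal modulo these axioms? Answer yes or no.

Left:  c ∪ c ∪ (l ∪ (neg(l) ∪ h(l))) ∪ (neg(neg(neg(neg(neg(neg((l ∪ neg(l)) ∪ neg(b))))))) ∪ (neg(c) ∪ d(d(c, b), d(c, l)) ∪ c))
  Push neg inside:  distribute neg over ∪ and collapse double neg
  Inverses cancel:  l cancels
  Collect:  c ∪ c ∪ h(l) ∪ neg(b) ∪ d(d(c, b), d(c, l))
  Sort arguments:  c ∪ c ∪ d(d(c, b), d(c, l)) ∪ h(l) ∪ neg(b)
Right:  c ∪ h(l ∪ neg(l) ∪ l) ∪ a ∪ (neg(b) ∪ neg(neg(d(d(neg(neg(neg(neg(c)))), b), d(neg(neg(c)), l))))) ∪ c
  Push neg inside:  distribute neg over ∪ and collapse double neg
  Combine occurrences:  c ∪ c ∪ h(l) ∪ neg(b) ∪ d(d(c, b), d(c, l))
  Sort arguments:  c ∪ c ∪ d(d(c, b), d(c, l)) ∪ h(l) ∪ neg(b)

Answer: yes — both canonical forms are c ∪ c ∪ d(d(c, b), d(c, l)) ∪ h(l) ∪ neg(b)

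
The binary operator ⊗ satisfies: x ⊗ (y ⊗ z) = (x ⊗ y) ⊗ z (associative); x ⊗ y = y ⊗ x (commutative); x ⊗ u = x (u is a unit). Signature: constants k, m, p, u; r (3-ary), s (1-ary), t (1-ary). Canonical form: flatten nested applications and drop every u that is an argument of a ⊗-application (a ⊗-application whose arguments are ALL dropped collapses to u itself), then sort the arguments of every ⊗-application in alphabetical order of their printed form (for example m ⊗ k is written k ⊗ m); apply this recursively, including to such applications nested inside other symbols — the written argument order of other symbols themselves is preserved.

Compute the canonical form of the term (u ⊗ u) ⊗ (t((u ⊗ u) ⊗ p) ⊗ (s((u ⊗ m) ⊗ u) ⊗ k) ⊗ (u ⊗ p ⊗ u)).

Merge nested applications:  u ⊗ u ⊗ t((u ⊗ u) ⊗ p) ⊗ s((u ⊗ m) ⊗ u) ⊗ k ⊗ u ⊗ p ⊗ u
Inside:  t((u ⊗ u) ⊗ p)  →  t(p)
Canonicalize subterm:  s((u ⊗ m) ⊗ u)  →  s(m)
Unit:  drop u (×4)
Sort arguments:  k ⊗ p ⊗ s(m) ⊗ t(p)

Answer: k ⊗ p ⊗ s(m) ⊗ t(p)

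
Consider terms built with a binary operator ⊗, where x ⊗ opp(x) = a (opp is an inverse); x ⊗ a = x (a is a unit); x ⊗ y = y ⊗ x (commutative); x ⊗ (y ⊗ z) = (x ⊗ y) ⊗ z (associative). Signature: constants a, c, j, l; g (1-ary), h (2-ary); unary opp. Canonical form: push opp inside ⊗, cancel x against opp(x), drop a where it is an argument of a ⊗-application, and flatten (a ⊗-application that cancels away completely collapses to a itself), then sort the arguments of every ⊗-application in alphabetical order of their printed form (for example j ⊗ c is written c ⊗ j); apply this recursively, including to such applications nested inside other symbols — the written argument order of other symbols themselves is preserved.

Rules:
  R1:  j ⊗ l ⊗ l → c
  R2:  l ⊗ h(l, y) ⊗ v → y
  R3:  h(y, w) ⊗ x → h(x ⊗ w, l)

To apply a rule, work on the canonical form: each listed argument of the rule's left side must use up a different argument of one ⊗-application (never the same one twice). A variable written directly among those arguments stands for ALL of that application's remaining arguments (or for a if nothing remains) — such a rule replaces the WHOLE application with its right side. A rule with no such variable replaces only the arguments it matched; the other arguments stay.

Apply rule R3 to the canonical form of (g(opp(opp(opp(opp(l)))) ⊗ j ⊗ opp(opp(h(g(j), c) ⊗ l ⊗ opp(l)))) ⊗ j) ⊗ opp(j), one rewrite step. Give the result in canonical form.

Answer: g(h(c ⊗ j ⊗ l, l))

Derivation:
Canonical form:  g(h(g(j), c) ⊗ j ⊗ l)
R3 matches:  uses h(g(j), c);  w := c, x := j ⊗ l, y := g(j)
Every leftover argument binds to the variable; the entire application is replaced.
New term:  g(h(c ⊗ j ⊗ l, l))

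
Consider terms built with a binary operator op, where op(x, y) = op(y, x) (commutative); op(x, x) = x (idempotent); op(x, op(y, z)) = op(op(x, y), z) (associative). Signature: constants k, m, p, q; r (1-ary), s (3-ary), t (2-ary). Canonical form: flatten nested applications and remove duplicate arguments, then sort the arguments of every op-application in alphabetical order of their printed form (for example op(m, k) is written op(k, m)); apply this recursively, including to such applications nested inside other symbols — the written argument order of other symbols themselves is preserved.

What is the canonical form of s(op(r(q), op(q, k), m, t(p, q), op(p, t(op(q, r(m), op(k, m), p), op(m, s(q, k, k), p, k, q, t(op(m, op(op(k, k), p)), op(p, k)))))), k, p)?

Work inside:  op(r(q), op(q, k), m, t(p, q), op(p, t(op(q, r(m), op(k, m), p), op(m, s(q, k, k), p, k, q, t(op(m, op(op(k, k), p)), op(p, k))))))
Un-nest:  op(r(q), q, k, m, t(p, q), p, t(op(q, r(m), op(k, m), p), op(m, s(q, k, k), p, k, q, t(op(m, op(op(k, k), p)), op(p, k)))))
Canonicalize subterm:  t(op(q, r(m), op(k, m), p), op(m, s(q, k, k), p, k, q, t(op(m, op(op(k, k), p)), op(p, k))))  →  t(op(k, m, p, q, r(m)), op(k, m, p, q, s(q, k, k), t(op(k, m, p), op(k, p))))
Sort:  op(k, m, p, q, r(q), t(op(k, m, p, q, r(m)), op(k, m, p, q, s(q, k, k), t(op(k, m, p), op(k, p)))), t(p, q))
Rebuild:  s(op(k, m, p, q, r(q), t(op(k, m, p, q, r(m)), op(k, m, p, q, s(q, k, k), t(op(k, m, p), op(k, p)))), t(p, q)), k, p)

Answer: s(op(k, m, p, q, r(q), t(op(k, m, p, q, r(m)), op(k, m, p, q, s(q, k, k), t(op(k, m, p), op(k, p)))), t(p, q)), k, p)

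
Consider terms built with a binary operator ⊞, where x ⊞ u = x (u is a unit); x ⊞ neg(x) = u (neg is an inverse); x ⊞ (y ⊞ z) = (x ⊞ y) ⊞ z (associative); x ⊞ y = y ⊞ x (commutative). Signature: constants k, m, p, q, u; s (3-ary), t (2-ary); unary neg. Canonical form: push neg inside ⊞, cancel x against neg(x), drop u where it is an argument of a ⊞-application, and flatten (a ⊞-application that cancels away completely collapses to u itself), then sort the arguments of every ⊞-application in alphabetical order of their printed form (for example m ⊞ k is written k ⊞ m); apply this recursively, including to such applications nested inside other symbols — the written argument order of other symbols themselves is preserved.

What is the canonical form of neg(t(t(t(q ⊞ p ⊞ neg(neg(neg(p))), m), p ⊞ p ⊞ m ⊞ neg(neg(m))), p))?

Push neg inside:  distribute neg over ⊞ and collapse double neg
Collect terms:  neg(t(t(t(q, m), m ⊞ m ⊞ p ⊞ p), p))

Answer: neg(t(t(t(q, m), m ⊞ m ⊞ p ⊞ p), p))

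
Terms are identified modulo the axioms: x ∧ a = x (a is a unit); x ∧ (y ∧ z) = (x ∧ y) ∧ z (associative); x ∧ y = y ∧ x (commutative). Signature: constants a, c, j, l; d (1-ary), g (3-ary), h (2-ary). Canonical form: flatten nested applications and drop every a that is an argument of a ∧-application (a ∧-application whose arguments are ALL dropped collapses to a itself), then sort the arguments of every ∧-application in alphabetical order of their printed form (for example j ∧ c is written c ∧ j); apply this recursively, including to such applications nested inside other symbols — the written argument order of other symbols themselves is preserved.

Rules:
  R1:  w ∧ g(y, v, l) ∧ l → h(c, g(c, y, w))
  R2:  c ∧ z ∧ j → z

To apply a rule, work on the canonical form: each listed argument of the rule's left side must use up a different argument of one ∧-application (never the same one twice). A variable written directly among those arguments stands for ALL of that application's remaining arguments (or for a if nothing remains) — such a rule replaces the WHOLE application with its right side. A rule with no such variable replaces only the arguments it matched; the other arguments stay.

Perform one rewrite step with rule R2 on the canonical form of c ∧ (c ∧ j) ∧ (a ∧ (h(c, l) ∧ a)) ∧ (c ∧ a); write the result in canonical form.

Canonical form:  c ∧ c ∧ c ∧ h(c, l) ∧ j
R2 matches:  uses c, j;  z := c ∧ c ∧ h(c, l)
The variable takes the whole remainder — replace the entire application.
New term:  c ∧ c ∧ h(c, l)

Answer: c ∧ c ∧ h(c, l)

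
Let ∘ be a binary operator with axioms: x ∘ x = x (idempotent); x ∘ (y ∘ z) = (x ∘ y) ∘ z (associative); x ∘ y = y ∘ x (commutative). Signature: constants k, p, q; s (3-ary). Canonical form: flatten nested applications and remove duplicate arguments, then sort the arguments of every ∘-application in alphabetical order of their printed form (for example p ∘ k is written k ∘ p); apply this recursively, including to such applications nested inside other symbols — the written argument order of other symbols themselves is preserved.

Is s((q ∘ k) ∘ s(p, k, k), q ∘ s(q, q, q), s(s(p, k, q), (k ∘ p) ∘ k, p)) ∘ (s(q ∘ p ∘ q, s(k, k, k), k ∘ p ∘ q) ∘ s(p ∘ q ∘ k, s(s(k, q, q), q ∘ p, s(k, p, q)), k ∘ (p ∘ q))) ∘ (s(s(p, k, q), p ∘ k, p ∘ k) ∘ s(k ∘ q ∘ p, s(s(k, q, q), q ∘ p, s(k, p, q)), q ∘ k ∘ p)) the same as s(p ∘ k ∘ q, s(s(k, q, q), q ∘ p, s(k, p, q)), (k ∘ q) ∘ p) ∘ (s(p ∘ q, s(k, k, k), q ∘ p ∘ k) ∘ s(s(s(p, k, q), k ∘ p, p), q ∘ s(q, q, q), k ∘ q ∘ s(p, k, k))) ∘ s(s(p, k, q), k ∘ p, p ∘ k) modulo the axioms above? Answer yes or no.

Left:  s((q ∘ k) ∘ s(p, k, k), q ∘ s(q, q, q), s(s(p, k, q), (k ∘ p) ∘ k, p)) ∘ (s(q ∘ p ∘ q, s(k, k, k), k ∘ p ∘ q) ∘ s(p ∘ q ∘ k, s(s(k, q, q), q ∘ p, s(k, p, q)), k ∘ (p ∘ q))) ∘ (s(s(p, k, q), p ∘ k, p ∘ k) ∘ s(k ∘ q ∘ p, s(s(k, q, q), q ∘ p, s(k, p, q)), q ∘ k ∘ p))
  Un-nest:  s((q ∘ k) ∘ s(p, k, k), q ∘ s(q, q, q), s(s(p, k, q), (k ∘ p) ∘ k, p)) ∘ s(q ∘ p ∘ q, s(k, k, k), k ∘ p ∘ q) ∘ s(p ∘ q ∘ k, s(s(k, q, q), q ∘ p, s(k, p, q)), k ∘ (p ∘ q)) ∘ s(s(p, k, q), p ∘ k, p ∘ k) ∘ s(k ∘ q ∘ p, s(s(k, q, q), q ∘ p, s(k, p, q)), q ∘ k ∘ p)
  Simplify inside:  s((q ∘ k) ∘ s(p, k, k), q ∘ s(q, q, q), s(s(p, k, q), (k ∘ p) ∘ k, p))  →  s(k ∘ q ∘ s(p, k, k), q ∘ s(q, q, q), s(s(p, k, q), k ∘ p, p))
  Simplify inside:  s(q ∘ p ∘ q, s(k, k, k), k ∘ p ∘ q)  →  s(p ∘ q, s(k, k, k), k ∘ p ∘ q)
  Inside:  s(p ∘ q ∘ k, s(s(k, q, q), q ∘ p, s(k, p, q)), k ∘ (p ∘ q))  →  s(k ∘ p ∘ q, s(s(k, q, q), p ∘ q, s(k, p, q)), k ∘ p ∘ q)
  Drop duplicates:  drop duplicate s(k ∘ p ∘ q, s(s(k, q, q), p ∘ q, s(k, p, q)), k ∘ p ∘ q)
  Order the arguments:  s(k ∘ p ∘ q, s(s(k, q, q), p ∘ q, s(k, p, q)), k ∘ p ∘ q) ∘ s(k ∘ q ∘ s(p, k, k), q ∘ s(q, q, q), s(s(p, k, q), k ∘ p, p)) ∘ s(p ∘ q, s(k, k, k), k ∘ p ∘ q) ∘ s(s(p, k, q), k ∘ p, k ∘ p)
Right:  s(p ∘ k ∘ q, s(s(k, q, q), q ∘ p, s(k, p, q)), (k ∘ q) ∘ p) ∘ (s(p ∘ q, s(k, k, k), q ∘ p ∘ k) ∘ s(s(s(p, k, q), k ∘ p, p), q ∘ s(q, q, q), k ∘ q ∘ s(p, k, k))) ∘ s(s(p, k, q), k ∘ p, p ∘ k)
  Merge nested applications:  s(p ∘ k ∘ q, s(s(k, q, q), q ∘ p, s(k, p, q)), (k ∘ q) ∘ p) ∘ s(p ∘ q, s(k, k, k), q ∘ p ∘ k) ∘ s(s(s(p, k, q), k ∘ p, p), q ∘ s(q, q, q), k ∘ q ∘ s(p, k, k)) ∘ s(s(p, k, q), k ∘ p, p ∘ k)
  Canonicalize subterm:  s(p ∘ k ∘ q, s(s(k, q, q), q ∘ p, s(k, p, q)), (k ∘ q) ∘ p)  →  s(k ∘ p ∘ q, s(s(k, q, q), p ∘ q, s(k, p, q)), k ∘ p ∘ q)
  Simplify inside:  s(p ∘ q, s(k, k, k), q ∘ p ∘ k)  →  s(p ∘ q, s(k, k, k), k ∘ p ∘ q)
  Simplify inside:  s(s(p, k, q), k ∘ p, p ∘ k)  →  s(s(p, k, q), k ∘ p, k ∘ p)
  Sort arguments:  s(k ∘ p ∘ q, s(s(k, q, q), p ∘ q, s(k, p, q)), k ∘ p ∘ q) ∘ s(p ∘ q, s(k, k, k), k ∘ p ∘ q) ∘ s(s(p, k, q), k ∘ p, k ∘ p) ∘ s(s(s(p, k, q), k ∘ p, p), q ∘ s(q, q, q), k ∘ q ∘ s(p, k, k))

Answer: no — s(k ∘ p ∘ q, s(s(k, q, q), p ∘ q, s(k, p, q)), k ∘ p ∘ q) ∘ s(k ∘ q ∘ s(p, k, k), q ∘ s(q, q, q), s(s(p, k, q), k ∘ p, p)) ∘ s(p ∘ q, s(k, k, k), k ∘ p ∘ q) ∘ s(s(p, k, q), k ∘ p, k ∘ p) vs s(k ∘ p ∘ q, s(s(k, q, q), p ∘ q, s(k, p, q)), k ∘ p ∘ q) ∘ s(p ∘ q, s(k, k, k), k ∘ p ∘ q) ∘ s(s(p, k, q), k ∘ p, k ∘ p) ∘ s(s(s(p, k, q), k ∘ p, p), q ∘ s(q, q, q), k ∘ q ∘ s(p, k, k))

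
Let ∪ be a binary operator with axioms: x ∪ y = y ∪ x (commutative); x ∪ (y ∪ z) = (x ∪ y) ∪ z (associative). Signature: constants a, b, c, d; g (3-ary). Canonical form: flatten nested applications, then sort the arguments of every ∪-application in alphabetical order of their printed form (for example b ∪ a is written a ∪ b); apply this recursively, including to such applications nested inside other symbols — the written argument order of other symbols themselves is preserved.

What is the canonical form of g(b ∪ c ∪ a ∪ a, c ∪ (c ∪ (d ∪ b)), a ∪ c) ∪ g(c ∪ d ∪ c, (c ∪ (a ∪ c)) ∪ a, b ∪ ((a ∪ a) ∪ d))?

Canonicalize subterm:  g(b ∪ c ∪ a ∪ a, c ∪ (c ∪ (d ∪ b)), a ∪ c)  →  g(a ∪ a ∪ b ∪ c, b ∪ c ∪ c ∪ d, a ∪ c)
Inside:  g(c ∪ d ∪ c, (c ∪ (a ∪ c)) ∪ a, b ∪ ((a ∪ a) ∪ d))  →  g(c ∪ c ∪ d, a ∪ a ∪ c ∪ c, a ∪ a ∪ b ∪ d)
Sort:  g(a ∪ a ∪ b ∪ c, b ∪ c ∪ c ∪ d, a ∪ c) ∪ g(c ∪ c ∪ d, a ∪ a ∪ c ∪ c, a ∪ a ∪ b ∪ d)

Answer: g(a ∪ a ∪ b ∪ c, b ∪ c ∪ c ∪ d, a ∪ c) ∪ g(c ∪ c ∪ d, a ∪ a ∪ c ∪ c, a ∪ a ∪ b ∪ d)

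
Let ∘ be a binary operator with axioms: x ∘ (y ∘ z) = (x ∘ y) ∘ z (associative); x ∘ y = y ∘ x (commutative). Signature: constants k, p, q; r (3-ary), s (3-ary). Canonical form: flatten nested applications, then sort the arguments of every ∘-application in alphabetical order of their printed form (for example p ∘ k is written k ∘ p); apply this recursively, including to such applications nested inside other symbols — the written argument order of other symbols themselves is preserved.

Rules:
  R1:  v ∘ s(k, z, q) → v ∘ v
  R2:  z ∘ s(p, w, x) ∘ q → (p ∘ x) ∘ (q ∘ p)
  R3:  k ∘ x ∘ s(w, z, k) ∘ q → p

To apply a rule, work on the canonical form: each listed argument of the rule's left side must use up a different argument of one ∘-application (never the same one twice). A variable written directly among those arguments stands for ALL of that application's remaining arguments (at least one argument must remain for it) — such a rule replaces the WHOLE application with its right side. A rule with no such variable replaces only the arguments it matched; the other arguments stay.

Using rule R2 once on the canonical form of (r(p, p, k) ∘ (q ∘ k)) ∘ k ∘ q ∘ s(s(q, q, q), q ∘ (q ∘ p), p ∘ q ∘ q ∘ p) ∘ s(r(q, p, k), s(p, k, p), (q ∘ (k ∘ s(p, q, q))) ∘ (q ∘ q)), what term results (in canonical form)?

Answer: k ∘ k ∘ q ∘ q ∘ r(p, p, k) ∘ s(r(q, p, k), s(p, k, p), p ∘ p ∘ q ∘ q) ∘ s(s(q, q, q), p ∘ q ∘ q, p ∘ p ∘ q ∘ q)

Derivation:
Canonical form:  k ∘ k ∘ q ∘ q ∘ r(p, p, k) ∘ s(r(q, p, k), s(p, k, p), k ∘ q ∘ q ∘ q ∘ s(p, q, q)) ∘ s(s(q, q, q), p ∘ q ∘ q, p ∘ p ∘ q ∘ q)
R2 matches:  uses q, s(p, q, q);  w := q, x := q, z := k ∘ q ∘ q
The variable takes the whole remainder — replace the entire application.
Giving:  k ∘ k ∘ q ∘ q ∘ r(p, p, k) ∘ s(r(q, p, k), s(p, k, p), p ∘ p ∘ q ∘ q) ∘ s(s(q, q, q), p ∘ q ∘ q, p ∘ p ∘ q ∘ q)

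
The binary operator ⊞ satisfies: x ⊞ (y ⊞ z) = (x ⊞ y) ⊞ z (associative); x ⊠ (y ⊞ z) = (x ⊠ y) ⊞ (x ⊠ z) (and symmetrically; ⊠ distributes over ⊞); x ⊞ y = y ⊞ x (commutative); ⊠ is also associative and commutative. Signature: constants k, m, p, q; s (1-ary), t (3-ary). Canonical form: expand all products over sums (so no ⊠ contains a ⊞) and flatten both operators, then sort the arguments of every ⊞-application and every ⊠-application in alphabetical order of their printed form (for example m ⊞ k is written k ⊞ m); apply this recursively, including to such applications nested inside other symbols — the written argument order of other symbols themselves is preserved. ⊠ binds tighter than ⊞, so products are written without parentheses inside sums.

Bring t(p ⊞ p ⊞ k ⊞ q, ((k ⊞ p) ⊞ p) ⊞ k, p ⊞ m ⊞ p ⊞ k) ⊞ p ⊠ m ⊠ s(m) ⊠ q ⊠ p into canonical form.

Answer: m ⊠ p ⊠ p ⊠ q ⊠ s(m) ⊞ t(k ⊞ p ⊞ p ⊞ q, k ⊞ k ⊞ p ⊞ p, k ⊞ m ⊞ p ⊞ p)

Derivation:
Merge nested applications:  t(k ⊞ p ⊞ p ⊞ q, k ⊞ k ⊞ p ⊞ p, k ⊞ m ⊞ p ⊞ p) ⊞ m ⊠ p ⊠ p ⊠ q ⊠ s(m)
Sort arguments:  m ⊠ p ⊠ p ⊠ q ⊠ s(m) ⊞ t(k ⊞ p ⊞ p ⊞ q, k ⊞ k ⊞ p ⊞ p, k ⊞ m ⊞ p ⊞ p)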